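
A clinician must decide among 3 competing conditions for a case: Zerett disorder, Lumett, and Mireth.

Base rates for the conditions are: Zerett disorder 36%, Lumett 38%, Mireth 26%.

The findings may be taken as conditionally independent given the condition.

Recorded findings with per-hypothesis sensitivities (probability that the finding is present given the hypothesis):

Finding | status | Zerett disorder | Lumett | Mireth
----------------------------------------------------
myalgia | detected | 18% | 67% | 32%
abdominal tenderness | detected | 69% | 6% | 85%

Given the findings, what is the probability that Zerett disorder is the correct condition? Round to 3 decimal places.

0.342

For each hypothesis, the unnormalized posterior weight is prior × product of the finding likelihoods:
  Zerett disorder: 0.36 × 0.18 × 0.69 = 0.044712
  Lumett: 0.38 × 0.67 × 0.06 = 0.015276
  Mireth: 0.26 × 0.32 × 0.85 = 0.07072
The unnormalized weights sum to 0.13071.
P(Zerett disorder | evidence) = 0.044712 / 0.13071 ≈ 0.342.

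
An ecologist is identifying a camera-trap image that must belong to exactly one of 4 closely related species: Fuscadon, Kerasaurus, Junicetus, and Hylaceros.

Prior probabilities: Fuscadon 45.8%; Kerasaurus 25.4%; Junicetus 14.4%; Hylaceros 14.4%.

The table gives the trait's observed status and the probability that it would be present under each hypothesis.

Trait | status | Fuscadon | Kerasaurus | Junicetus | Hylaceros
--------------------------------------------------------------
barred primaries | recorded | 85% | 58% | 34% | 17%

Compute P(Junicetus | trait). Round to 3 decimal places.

0.080

Multiply each prior by the likelihood of the trait:
  Fuscadon: 0.458 × 0.85 = 0.3893
  Kerasaurus: 0.254 × 0.58 = 0.14732
  Junicetus: 0.144 × 0.34 = 0.04896
  Hylaceros: 0.144 × 0.17 = 0.02448
Marginal likelihood of the evidence = 0.61006.
P(Junicetus | evidence) = 0.04896 / 0.61006 ≈ 0.080.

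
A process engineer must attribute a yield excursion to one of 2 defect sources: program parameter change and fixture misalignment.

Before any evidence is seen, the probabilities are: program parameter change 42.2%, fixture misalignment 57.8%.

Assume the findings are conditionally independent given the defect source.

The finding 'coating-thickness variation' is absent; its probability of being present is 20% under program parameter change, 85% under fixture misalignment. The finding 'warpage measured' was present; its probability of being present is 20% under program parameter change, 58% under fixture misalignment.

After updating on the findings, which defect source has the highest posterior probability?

program parameter change

By Bayes' rule with conditional independence, the unnormalized weight for each hypothesis is prior × ∏ likelihoods (using 1 − P(present | H) for each absent finding):
  program parameter change: 0.422 × (1 − 0.20) × 0.20 = 0.06752
  fixture misalignment: 0.578 × (1 − 0.85) × 0.58 = 0.050286
Normalizing constant Z = 0.06752 + 0.050286 = 0.11781.
P(program parameter change | evidence) ≈ 0.06752 / 0.11781 ≈ 0.573
P(fixture misalignment | evidence) ≈ 0.050286 / 0.11781 ≈ 0.427
The largest is 0.573, so program parameter change is most probable.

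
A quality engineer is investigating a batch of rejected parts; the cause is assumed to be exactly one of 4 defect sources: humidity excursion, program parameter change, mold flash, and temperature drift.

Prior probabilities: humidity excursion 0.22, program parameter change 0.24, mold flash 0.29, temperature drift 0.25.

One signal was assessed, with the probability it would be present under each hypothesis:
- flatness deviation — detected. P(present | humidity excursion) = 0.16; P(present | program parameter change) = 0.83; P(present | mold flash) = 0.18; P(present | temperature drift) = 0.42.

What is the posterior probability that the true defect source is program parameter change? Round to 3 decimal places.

0.509

For each hypothesis, the unnormalized posterior weight is prior × likelihood:
  humidity excursion: 0.22 × 0.16 = 0.0352
  program parameter change: 0.24 × 0.83 = 0.1992
  mold flash: 0.29 × 0.18 = 0.0522
  temperature drift: 0.25 × 0.42 = 0.105
Normalizing constant Z = 0.0352 + 0.1992 + 0.0522 + 0.105 = 0.3916.
P(program parameter change | evidence) = 0.1992 / 0.3916 ≈ 0.509.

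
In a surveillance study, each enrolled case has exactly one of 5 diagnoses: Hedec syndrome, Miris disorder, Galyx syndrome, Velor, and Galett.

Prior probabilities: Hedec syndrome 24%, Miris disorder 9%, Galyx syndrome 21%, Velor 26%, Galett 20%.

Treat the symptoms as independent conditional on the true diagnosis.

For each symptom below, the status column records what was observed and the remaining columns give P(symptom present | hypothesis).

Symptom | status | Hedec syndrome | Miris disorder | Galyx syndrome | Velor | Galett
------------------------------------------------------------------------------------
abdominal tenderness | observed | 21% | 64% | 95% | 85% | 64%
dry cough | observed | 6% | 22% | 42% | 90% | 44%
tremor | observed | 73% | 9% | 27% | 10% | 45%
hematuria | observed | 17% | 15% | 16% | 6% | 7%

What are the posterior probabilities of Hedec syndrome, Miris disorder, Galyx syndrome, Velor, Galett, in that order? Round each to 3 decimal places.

0.053, 0.024, 0.507, 0.167, 0.249

Multiply each prior by the joint likelihood of the symptom pattern:
  Hedec syndrome: 0.24 × 0.21 × 0.06 × 0.73 × 0.17 = 0.00037528
  Miris disorder: 0.09 × 0.64 × 0.22 × 0.09 × 0.15 = 0.00017107
  Galyx syndrome: 0.21 × 0.95 × 0.42 × 0.27 × 0.16 = 0.0036197
  Velor: 0.26 × 0.85 × 0.90 × 0.10 × 0.06 = 0.0011934
  Galett: 0.20 × 0.64 × 0.44 × 0.45 × 0.07 = 0.0017741
Marginal likelihood of the evidence = 0.0071336.
P(Hedec syndrome | evidence) = 0.00037528 / 0.0071336 ≈ 0.053
P(Miris disorder | evidence) = 0.00017107 / 0.0071336 ≈ 0.024
P(Galyx syndrome | evidence) = 0.0036197 / 0.0071336 ≈ 0.507
P(Velor | evidence) = 0.0011934 / 0.0071336 ≈ 0.167
P(Galett | evidence) = 0.0017741 / 0.0071336 ≈ 0.249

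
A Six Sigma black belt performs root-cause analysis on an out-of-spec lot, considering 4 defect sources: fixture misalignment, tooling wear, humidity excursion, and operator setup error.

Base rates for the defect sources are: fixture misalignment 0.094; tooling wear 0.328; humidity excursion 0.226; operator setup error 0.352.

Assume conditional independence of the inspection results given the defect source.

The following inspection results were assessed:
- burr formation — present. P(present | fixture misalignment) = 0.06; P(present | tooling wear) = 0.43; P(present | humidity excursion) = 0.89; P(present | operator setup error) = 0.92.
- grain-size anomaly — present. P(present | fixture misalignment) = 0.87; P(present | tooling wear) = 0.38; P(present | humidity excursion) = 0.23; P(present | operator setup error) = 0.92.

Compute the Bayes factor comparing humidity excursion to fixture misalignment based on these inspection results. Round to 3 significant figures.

3.92

The Bayes factor is the ratio of the joint likelihoods of the inspection result pattern under the two hypotheses.
  humidity excursion: 0.89 × 0.23 = 0.2047
  fixture misalignment: 0.06 × 0.87 = 0.0522
Bayes factor = 0.2047 / 0.0522 ≈ 3.92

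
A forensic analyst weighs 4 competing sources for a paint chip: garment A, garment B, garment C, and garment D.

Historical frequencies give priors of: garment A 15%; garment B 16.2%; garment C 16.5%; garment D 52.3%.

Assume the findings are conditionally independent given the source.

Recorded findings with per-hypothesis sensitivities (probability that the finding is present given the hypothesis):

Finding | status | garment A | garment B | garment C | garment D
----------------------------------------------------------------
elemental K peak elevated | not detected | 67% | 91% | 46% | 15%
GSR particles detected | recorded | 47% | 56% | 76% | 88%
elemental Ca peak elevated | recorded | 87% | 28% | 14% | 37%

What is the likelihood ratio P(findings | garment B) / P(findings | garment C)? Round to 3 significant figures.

0.246

Take the product of per-finding likelihoods under each hypothesis (using 1 − P(present | H) for each absent finding), then divide.
  garment B: (1 − 0.91) × 0.56 × 0.28 = 0.014112
  garment C: (1 − 0.46) × 0.76 × 0.14 = 0.057456
Bayes factor = 0.014112 / 0.057456 ≈ 0.246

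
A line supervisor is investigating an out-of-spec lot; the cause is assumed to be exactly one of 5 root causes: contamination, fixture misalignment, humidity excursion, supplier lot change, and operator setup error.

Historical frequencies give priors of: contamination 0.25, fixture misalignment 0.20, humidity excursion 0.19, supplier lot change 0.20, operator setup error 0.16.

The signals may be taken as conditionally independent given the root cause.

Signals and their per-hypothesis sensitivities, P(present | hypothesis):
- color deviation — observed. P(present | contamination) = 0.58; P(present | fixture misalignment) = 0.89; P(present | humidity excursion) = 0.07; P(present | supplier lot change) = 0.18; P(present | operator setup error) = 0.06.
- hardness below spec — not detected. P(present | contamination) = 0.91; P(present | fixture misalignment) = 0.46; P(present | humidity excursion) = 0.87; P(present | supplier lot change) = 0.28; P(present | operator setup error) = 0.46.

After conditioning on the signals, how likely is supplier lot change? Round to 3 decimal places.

0.183

By Bayes' rule with conditional independence, the unnormalized weight for each hypothesis is prior × ∏ likelihoods (using 1 − P(present | H) for each absent signal):
  contamination: 0.25 × 0.58 × (1 − 0.91) = 0.01305
  fixture misalignment: 0.20 × 0.89 × (1 − 0.46) = 0.09612
  humidity excursion: 0.19 × 0.07 × (1 − 0.87) = 0.001729
  supplier lot change: 0.20 × 0.18 × (1 − 0.28) = 0.02592
  operator setup error: 0.16 × 0.06 × (1 − 0.46) = 0.005184
Normalizing constant Z = 0.01305 + 0.09612 + 0.001729 + 0.02592 + 0.005184 = 0.142.
P(supplier lot change | evidence) = 0.02592 / 0.142 ≈ 0.183.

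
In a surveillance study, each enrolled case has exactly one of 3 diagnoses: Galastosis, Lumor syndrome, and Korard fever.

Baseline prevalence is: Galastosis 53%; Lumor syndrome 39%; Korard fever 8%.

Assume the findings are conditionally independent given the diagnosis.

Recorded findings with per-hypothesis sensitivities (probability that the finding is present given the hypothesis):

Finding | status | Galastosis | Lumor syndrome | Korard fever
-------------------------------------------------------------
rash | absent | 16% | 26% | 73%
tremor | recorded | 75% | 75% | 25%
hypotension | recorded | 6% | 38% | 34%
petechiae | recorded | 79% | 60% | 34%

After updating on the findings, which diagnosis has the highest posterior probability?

By Bayes' rule with conditional independence, the unnormalized weight for each hypothesis is prior × ∏ likelihoods (using 1 − P(present | H) for each absent finding):
  Galastosis: 0.53 × (1 − 0.16) × 0.75 × 0.06 × 0.79 = 0.015827
  Lumor syndrome: 0.39 × (1 − 0.26) × 0.75 × 0.38 × 0.60 = 0.049351
  Korard fever: 0.08 × (1 − 0.73) × 0.25 × 0.34 × 0.34 = 0.00062424
Marginal likelihood of the evidence = 0.065802.
P(Galastosis | evidence) ≈ 0.015827 / 0.065802 ≈ 0.241
P(Lumor syndrome | evidence) ≈ 0.049351 / 0.065802 ≈ 0.750
P(Korard fever | evidence) ≈ 0.00062424 / 0.065802 ≈ 0.009
The largest is 0.750, so Lumor syndrome is most probable.

Lumor syndrome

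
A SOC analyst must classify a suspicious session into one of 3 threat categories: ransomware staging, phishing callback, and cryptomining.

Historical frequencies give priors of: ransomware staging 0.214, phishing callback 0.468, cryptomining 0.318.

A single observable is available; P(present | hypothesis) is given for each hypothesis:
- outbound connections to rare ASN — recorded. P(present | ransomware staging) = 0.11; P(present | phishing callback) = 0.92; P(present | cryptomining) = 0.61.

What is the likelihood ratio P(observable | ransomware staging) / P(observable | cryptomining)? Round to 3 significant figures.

0.180

Likelihood of this observable under each hypothesis:
  ransomware staging: 0.11
  cryptomining: 0.61
Bayes factor = 0.11 / 0.61 ≈ 0.180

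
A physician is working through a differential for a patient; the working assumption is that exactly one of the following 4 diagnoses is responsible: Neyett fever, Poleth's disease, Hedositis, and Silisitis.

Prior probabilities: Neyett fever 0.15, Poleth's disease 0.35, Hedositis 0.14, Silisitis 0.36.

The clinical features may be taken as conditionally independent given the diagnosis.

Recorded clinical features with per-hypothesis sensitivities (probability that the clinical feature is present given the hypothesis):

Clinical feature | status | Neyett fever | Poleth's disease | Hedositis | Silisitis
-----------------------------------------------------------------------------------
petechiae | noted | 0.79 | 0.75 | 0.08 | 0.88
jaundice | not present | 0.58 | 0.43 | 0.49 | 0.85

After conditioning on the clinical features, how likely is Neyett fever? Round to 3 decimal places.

Multiply each prior by the joint likelihood of the clinical feature pattern (using 1 − P(present | H) for each absent clinical feature):
  Neyett fever: 0.15 × 0.79 × (1 − 0.58) = 0.04977
  Poleth's disease: 0.35 × 0.75 × (1 − 0.43) = 0.14962
  Hedositis: 0.14 × 0.08 × (1 − 0.49) = 0.005712
  Silisitis: 0.36 × 0.88 × (1 − 0.85) = 0.04752
Marginal likelihood of the evidence = 0.25263.
P(Neyett fever | evidence) = 0.04977 / 0.25263 ≈ 0.197.

0.197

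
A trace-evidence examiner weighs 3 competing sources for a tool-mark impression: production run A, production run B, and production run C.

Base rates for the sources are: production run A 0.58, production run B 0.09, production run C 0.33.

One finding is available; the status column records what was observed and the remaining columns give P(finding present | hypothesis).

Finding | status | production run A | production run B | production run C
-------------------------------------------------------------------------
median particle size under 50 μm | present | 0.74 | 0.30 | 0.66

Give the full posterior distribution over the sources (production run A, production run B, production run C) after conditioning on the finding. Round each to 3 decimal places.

0.637, 0.040, 0.323

By Bayes' rule, the unnormalized weight for each hypothesis is prior × likelihood:
  production run A: 0.58 × 0.74 = 0.4292
  production run B: 0.09 × 0.30 = 0.027
  production run C: 0.33 × 0.66 = 0.2178
Normalizing constant Z = 0.4292 + 0.027 + 0.2178 = 0.674.
P(production run A | evidence) = 0.4292 / 0.674 ≈ 0.637
P(production run B | evidence) = 0.027 / 0.674 ≈ 0.040
P(production run C | evidence) = 0.2178 / 0.674 ≈ 0.323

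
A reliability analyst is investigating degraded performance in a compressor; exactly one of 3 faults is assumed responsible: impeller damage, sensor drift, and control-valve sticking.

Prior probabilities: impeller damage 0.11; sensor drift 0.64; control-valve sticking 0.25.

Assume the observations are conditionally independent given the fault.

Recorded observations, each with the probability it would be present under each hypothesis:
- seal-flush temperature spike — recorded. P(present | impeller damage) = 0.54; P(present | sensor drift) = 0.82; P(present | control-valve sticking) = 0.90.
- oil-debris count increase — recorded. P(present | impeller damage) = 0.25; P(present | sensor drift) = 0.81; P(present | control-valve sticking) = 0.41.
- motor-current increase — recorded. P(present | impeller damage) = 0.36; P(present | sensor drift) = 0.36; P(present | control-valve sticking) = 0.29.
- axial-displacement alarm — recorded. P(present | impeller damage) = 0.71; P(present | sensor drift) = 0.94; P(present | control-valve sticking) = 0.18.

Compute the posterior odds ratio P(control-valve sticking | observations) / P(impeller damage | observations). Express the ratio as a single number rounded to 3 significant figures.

1.27

Unnormalized posterior weight (prior times the observation likelihoods) for each of the two hypotheses:
  control-valve sticking: 0.25 × 0.90 × 0.41 × 0.29 × 0.18 = 0.0048154
  impeller damage: 0.11 × 0.54 × 0.25 × 0.36 × 0.71 = 0.0037957
Odds(control-valve sticking : impeller damage) = 0.0048154 / 0.0037957 ≈ 1.27.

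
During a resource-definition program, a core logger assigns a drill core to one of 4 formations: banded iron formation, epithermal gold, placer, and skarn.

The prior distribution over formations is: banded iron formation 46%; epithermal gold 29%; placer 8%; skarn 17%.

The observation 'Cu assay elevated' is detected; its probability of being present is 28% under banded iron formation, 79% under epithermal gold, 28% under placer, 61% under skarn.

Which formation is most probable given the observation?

Multiply each prior by the likelihood of the observation:
  banded iron formation: 0.46 × 0.28 = 0.1288
  epithermal gold: 0.29 × 0.79 = 0.2291
  placer: 0.08 × 0.28 = 0.0224
  skarn: 0.17 × 0.61 = 0.1037
Normalizing constant Z = 0.1288 + 0.2291 + 0.0224 + 0.1037 = 0.484.
P(banded iron formation | evidence) ≈ 0.1288 / 0.484 ≈ 0.266
P(epithermal gold | evidence) ≈ 0.2291 / 0.484 ≈ 0.473
P(placer | evidence) ≈ 0.0224 / 0.484 ≈ 0.046
P(skarn | evidence) ≈ 0.1037 / 0.484 ≈ 0.214
The largest is 0.473, so epithermal gold is most probable.

epithermal gold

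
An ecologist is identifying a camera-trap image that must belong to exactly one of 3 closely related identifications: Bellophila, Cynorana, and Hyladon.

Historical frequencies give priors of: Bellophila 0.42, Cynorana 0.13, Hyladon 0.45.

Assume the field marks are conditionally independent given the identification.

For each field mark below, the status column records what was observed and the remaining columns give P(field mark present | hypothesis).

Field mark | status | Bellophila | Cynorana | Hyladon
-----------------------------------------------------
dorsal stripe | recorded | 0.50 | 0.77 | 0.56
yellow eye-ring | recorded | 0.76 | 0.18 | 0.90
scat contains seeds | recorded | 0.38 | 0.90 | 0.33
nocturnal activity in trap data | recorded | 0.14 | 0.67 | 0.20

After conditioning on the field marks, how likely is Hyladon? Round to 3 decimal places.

0.436

For each hypothesis, the unnormalized posterior weight is prior × product of the field mark likelihoods:
  Bellophila: 0.42 × 0.50 × 0.76 × 0.38 × 0.14 = 0.0084907
  Cynorana: 0.13 × 0.77 × 0.18 × 0.90 × 0.67 = 0.010865
  Hyladon: 0.45 × 0.56 × 0.90 × 0.33 × 0.20 = 0.014969
Marginal likelihood of the evidence = 0.034324.
P(Hyladon | evidence) = 0.014969 / 0.034324 ≈ 0.436.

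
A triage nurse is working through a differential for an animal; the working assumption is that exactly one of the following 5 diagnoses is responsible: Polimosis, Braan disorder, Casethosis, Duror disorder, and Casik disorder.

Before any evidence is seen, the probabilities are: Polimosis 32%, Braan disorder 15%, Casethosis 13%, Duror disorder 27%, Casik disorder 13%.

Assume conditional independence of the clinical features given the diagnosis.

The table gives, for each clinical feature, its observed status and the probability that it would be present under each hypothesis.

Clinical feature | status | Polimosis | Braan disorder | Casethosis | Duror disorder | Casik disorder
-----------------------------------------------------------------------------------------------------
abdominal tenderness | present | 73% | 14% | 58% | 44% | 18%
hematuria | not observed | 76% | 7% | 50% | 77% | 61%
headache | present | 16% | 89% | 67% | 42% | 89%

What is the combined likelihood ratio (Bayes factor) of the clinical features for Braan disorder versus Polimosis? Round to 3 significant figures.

4.13

The Bayes factor is the ratio of the joint likelihoods of the clinical feature pattern under the two hypotheses (using 1 − P(present | H) for each absent clinical feature).
  Braan disorder: 0.14 × (1 − 0.07) × 0.89 = 0.11588
  Polimosis: 0.73 × (1 − 0.76) × 0.16 = 0.028032
Bayes factor = 0.11588 / 0.028032 ≈ 4.13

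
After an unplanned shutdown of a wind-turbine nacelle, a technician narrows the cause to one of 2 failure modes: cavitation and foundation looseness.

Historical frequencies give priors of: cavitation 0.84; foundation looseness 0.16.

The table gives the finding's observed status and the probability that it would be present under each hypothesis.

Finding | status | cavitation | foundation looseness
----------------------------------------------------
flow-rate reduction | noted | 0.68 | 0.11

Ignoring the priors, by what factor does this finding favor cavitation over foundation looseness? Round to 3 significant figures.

6.18

Likelihood of this finding under each hypothesis:
  cavitation: 0.68
  foundation looseness: 0.11
Bayes factor = 0.68 / 0.11 ≈ 6.18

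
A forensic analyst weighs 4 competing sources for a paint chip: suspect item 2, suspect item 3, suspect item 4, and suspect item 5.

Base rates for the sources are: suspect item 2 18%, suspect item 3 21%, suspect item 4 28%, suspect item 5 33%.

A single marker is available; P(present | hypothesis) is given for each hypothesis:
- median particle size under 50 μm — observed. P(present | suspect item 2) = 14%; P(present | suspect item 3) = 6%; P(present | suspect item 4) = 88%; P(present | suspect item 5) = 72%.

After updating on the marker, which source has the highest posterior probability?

suspect item 4

By Bayes' rule, the unnormalized weight for each hypothesis is prior × likelihood:
  suspect item 2: 0.18 × 0.14 = 0.0252
  suspect item 3: 0.21 × 0.06 = 0.0126
  suspect item 4: 0.28 × 0.88 = 0.2464
  suspect item 5: 0.33 × 0.72 = 0.2376
Marginal likelihood of the evidence = 0.5218.
P(suspect item 2 | evidence) ≈ 0.0252 / 0.5218 ≈ 0.048
P(suspect item 3 | evidence) ≈ 0.0126 / 0.5218 ≈ 0.024
P(suspect item 4 | evidence) ≈ 0.2464 / 0.5218 ≈ 0.472
P(suspect item 5 | evidence) ≈ 0.2376 / 0.5218 ≈ 0.455
The largest is 0.472, so suspect item 4 is most probable.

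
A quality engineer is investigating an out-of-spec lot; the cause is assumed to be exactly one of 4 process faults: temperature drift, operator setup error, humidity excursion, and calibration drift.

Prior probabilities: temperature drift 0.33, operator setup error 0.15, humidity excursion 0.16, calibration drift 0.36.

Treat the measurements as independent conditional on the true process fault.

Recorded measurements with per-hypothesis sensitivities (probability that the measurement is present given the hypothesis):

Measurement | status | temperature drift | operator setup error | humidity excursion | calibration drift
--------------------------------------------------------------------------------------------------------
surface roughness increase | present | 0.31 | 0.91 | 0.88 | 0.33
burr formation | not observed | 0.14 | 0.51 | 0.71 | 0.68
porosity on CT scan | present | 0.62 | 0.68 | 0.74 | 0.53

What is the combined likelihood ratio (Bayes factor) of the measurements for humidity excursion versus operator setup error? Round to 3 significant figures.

Joint likelihood of the measurement pattern under each hypothesis (using 1 − P(present | H) for each absent measurement):
  humidity excursion: 0.88 × (1 − 0.71) × 0.74 = 0.18885
  operator setup error: 0.91 × (1 − 0.51) × 0.68 = 0.30321
Bayes factor = 0.18885 / 0.30321 ≈ 0.623

0.623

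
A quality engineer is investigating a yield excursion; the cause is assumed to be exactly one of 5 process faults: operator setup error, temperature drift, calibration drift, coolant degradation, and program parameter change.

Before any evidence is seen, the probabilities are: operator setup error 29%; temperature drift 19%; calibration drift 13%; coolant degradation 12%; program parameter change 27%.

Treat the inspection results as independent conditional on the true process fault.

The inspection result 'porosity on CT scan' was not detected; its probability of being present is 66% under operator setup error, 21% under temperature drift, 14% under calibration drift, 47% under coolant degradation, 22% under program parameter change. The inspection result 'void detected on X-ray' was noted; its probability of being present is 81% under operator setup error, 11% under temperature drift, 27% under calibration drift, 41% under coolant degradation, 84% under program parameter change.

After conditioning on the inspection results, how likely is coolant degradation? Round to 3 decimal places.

For each hypothesis, the unnormalized posterior weight is prior × product of the inspection result likelihoods (using 1 − P(present | H) for each absent inspection result):
  operator setup error: 0.29 × (1 − 0.66) × 0.81 = 0.079866
  temperature drift: 0.19 × (1 − 0.21) × 0.11 = 0.016511
  calibration drift: 0.13 × (1 − 0.14) × 0.27 = 0.030186
  coolant degradation: 0.12 × (1 − 0.47) × 0.41 = 0.026076
  program parameter change: 0.27 × (1 − 0.22) × 0.84 = 0.1769
The unnormalized weights sum to 0.32954.
P(coolant degradation | evidence) = 0.026076 / 0.32954 ≈ 0.079.

0.079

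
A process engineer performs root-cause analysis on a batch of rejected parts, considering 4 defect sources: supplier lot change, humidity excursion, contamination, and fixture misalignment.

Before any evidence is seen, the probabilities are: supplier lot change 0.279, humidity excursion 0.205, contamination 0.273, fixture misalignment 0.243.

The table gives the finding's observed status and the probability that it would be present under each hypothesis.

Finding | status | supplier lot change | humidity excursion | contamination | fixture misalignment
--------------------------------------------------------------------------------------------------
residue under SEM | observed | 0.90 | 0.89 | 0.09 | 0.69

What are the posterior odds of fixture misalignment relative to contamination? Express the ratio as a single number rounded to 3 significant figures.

Unnormalized posterior weight (prior times the finding likelihood) for each of the two hypotheses:
  fixture misalignment: 0.243 × 0.69 = 0.16767
  contamination: 0.273 × 0.09 = 0.02457
Odds(fixture misalignment : contamination) = 0.16767 / 0.02457 ≈ 6.82.

6.82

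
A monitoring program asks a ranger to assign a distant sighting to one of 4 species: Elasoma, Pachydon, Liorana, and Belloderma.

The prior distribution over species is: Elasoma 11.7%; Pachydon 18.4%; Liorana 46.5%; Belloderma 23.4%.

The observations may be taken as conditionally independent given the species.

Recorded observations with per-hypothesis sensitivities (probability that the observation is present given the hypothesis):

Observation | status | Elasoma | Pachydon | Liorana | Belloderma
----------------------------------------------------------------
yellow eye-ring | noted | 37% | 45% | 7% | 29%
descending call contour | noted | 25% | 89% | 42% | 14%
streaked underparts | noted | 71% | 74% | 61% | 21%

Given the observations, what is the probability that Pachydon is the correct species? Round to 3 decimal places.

0.752

Multiply each prior by the joint likelihood of the evidence pattern:
  Elasoma: 0.117 × 0.37 × 0.25 × 0.71 = 0.007684
  Pachydon: 0.184 × 0.45 × 0.89 × 0.74 = 0.054532
  Liorana: 0.465 × 0.07 × 0.42 × 0.61 = 0.0083393
  Belloderma: 0.234 × 0.29 × 0.14 × 0.21 = 0.0019951
Marginal likelihood of the evidence = 0.07255.
P(Pachydon | evidence) = 0.054532 / 0.07255 ≈ 0.752.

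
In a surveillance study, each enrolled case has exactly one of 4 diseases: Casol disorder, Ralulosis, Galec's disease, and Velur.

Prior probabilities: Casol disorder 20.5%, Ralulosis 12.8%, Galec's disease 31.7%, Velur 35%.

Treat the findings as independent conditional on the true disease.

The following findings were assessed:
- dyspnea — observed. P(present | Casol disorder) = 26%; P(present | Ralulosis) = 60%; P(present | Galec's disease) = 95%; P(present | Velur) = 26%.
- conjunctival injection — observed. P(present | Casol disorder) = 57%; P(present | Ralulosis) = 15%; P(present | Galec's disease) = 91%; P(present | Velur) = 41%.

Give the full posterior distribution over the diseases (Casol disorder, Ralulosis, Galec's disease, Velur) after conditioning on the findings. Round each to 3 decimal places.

Multiply each prior by the joint likelihood of the evidence pattern:
  Casol disorder: 0.205 × 0.26 × 0.57 = 0.030381
  Ralulosis: 0.128 × 0.60 × 0.15 = 0.01152
  Galec's disease: 0.317 × 0.95 × 0.91 = 0.27405
  Velur: 0.350 × 0.26 × 0.41 = 0.03731
Normalizing constant Z = 0.030381 + 0.01152 + 0.27405 + 0.03731 = 0.35326.
P(Casol disorder | evidence) = 0.030381 / 0.35326 ≈ 0.086
P(Ralulosis | evidence) = 0.01152 / 0.35326 ≈ 0.033
P(Galec's disease | evidence) = 0.27405 / 0.35326 ≈ 0.776
P(Velur | evidence) = 0.03731 / 0.35326 ≈ 0.106

0.086, 0.033, 0.776, 0.106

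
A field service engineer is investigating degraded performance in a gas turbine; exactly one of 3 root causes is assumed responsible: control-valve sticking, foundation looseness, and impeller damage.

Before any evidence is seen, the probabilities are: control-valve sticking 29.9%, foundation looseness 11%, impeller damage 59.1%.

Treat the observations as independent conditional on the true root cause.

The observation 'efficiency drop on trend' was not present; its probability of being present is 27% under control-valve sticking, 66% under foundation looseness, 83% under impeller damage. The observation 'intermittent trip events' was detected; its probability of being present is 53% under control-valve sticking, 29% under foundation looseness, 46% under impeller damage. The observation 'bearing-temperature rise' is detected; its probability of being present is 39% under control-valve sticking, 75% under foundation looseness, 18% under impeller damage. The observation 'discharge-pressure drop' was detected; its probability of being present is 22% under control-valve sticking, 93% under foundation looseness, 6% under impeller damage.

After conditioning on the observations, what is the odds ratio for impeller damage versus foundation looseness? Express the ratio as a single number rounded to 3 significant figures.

Posterior odds equal prior odds times the likelihood ratio; only the two competing hypotheses matter (using 1 − P(present | H) for each absent observation).
  impeller damage: 0.591 × (1 − 0.83) × 0.46 × 0.18 × 0.06 = 0.00049913
  foundation looseness: 0.110 × (1 − 0.66) × 0.29 × 0.75 × 0.93 = 0.0075651
Odds(impeller damage : foundation looseness) = 0.00049913 / 0.0075651 ≈ 0.0660.

0.0660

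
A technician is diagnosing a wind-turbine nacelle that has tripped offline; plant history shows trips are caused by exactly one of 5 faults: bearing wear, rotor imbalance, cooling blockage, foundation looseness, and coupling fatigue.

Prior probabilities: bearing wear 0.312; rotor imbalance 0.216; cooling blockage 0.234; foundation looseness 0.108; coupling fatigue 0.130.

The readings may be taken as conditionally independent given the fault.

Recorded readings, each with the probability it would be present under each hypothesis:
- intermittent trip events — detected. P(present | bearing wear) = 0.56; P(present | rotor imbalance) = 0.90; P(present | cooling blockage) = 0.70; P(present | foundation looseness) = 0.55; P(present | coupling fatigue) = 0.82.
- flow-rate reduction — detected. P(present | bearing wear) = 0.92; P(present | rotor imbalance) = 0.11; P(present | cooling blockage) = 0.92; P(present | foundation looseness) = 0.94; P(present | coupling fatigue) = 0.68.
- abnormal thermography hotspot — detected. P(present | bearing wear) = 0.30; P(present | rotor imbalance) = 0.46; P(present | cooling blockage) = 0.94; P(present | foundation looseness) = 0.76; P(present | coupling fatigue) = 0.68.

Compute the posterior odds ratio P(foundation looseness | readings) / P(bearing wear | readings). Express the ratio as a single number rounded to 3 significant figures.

0.880

Posterior odds equal prior odds times the likelihood ratio; only the two competing hypotheses matter.
  foundation looseness: 0.108 × 0.55 × 0.94 × 0.76 = 0.042435
  bearing wear: 0.312 × 0.56 × 0.92 × 0.30 = 0.048223
Odds(foundation looseness : bearing wear) = 0.042435 / 0.048223 ≈ 0.880.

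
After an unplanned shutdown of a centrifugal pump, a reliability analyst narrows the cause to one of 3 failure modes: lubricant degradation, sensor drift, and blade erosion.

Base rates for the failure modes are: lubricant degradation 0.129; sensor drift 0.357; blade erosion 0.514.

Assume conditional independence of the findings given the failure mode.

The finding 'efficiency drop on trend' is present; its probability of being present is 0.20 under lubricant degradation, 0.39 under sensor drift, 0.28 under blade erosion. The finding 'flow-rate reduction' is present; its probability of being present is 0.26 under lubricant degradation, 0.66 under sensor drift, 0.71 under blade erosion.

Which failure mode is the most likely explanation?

blade erosion

By Bayes' rule with conditional independence, the unnormalized weight for each hypothesis is prior × ∏ likelihoods:
  lubricant degradation: 0.129 × 0.20 × 0.26 = 0.006708
  sensor drift: 0.357 × 0.39 × 0.66 = 0.091892
  blade erosion: 0.514 × 0.28 × 0.71 = 0.10218
Normalizing constant Z = 0.006708 + 0.091892 + 0.10218 = 0.20078.
P(lubricant degradation | evidence) ≈ 0.006708 / 0.20078 ≈ 0.033
P(sensor drift | evidence) ≈ 0.091892 / 0.20078 ≈ 0.458
P(blade erosion | evidence) ≈ 0.10218 / 0.20078 ≈ 0.509
The largest is 0.509, so blade erosion is most probable.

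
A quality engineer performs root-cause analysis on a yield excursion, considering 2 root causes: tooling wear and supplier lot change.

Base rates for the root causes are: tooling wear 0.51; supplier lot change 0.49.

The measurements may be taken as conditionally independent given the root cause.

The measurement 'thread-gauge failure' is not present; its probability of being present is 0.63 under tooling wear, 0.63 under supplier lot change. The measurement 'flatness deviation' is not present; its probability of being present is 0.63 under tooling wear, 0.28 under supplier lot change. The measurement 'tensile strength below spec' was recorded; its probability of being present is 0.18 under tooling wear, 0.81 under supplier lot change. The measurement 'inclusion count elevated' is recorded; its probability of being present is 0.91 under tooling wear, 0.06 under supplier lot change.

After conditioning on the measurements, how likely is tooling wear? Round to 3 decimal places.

0.643

Multiply each prior by the joint likelihood of the measurement pattern (using 1 − P(present | H) for each absent measurement):
  tooling wear: 0.51 × (1 − 0.63) × (1 − 0.63) × 0.18 × 0.91 = 0.011436
  supplier lot change: 0.49 × (1 − 0.63) × (1 − 0.28) × 0.81 × 0.06 = 0.006344
The unnormalized weights sum to 0.01778.
P(tooling wear | evidence) = 0.011436 / 0.01778 ≈ 0.643.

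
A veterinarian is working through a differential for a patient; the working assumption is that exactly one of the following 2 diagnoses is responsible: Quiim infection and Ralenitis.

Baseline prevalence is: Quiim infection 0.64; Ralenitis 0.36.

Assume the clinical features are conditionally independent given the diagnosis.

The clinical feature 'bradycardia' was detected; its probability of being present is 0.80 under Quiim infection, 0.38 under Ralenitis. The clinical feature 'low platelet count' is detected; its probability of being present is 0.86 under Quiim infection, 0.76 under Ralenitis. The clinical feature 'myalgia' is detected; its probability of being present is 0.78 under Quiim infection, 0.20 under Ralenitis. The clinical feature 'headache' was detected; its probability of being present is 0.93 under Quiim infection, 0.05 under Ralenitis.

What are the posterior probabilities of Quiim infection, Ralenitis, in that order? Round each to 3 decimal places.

For each hypothesis, the unnormalized posterior weight is prior × product of the clinical feature likelihoods:
  Quiim infection: 0.64 × 0.80 × 0.86 × 0.78 × 0.93 = 0.31941
  Ralenitis: 0.36 × 0.38 × 0.76 × 0.20 × 0.05 = 0.0010397
Marginal likelihood of the evidence = 0.32045.
P(Quiim infection | evidence) = 0.31941 / 0.32045 ≈ 0.997
P(Ralenitis | evidence) = 0.0010397 / 0.32045 ≈ 0.003

0.997, 0.003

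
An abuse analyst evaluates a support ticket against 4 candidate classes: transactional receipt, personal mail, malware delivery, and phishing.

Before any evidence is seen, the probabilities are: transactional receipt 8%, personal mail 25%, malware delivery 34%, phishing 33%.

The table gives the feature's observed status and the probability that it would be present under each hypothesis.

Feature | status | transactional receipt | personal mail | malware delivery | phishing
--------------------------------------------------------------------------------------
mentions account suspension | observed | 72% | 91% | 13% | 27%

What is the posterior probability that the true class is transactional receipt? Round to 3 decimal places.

For each hypothesis, the unnormalized posterior weight is prior × likelihood:
  transactional receipt: 0.08 × 0.72 = 0.0576
  personal mail: 0.25 × 0.91 = 0.2275
  malware delivery: 0.34 × 0.13 = 0.0442
  phishing: 0.33 × 0.27 = 0.0891
Marginal likelihood of the evidence = 0.4184.
P(transactional receipt | evidence) = 0.0576 / 0.4184 ≈ 0.138.

0.138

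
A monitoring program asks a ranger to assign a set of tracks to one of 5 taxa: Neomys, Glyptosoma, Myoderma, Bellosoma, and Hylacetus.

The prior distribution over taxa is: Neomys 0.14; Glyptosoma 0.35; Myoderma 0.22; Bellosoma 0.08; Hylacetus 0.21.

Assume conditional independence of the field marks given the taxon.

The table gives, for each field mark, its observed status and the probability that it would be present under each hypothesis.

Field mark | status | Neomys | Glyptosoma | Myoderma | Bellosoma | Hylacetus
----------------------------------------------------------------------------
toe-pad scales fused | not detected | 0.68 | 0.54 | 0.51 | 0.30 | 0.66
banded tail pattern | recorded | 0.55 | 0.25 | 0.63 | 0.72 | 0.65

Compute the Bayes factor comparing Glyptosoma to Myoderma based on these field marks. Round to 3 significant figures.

0.373

Take the product of per-field mark likelihoods under each hypothesis (using 1 − P(present | H) for each absent field mark), then divide.
  Glyptosoma: (1 − 0.54) × 0.25 = 0.115
  Myoderma: (1 − 0.51) × 0.63 = 0.3087
Bayes factor = 0.115 / 0.3087 ≈ 0.373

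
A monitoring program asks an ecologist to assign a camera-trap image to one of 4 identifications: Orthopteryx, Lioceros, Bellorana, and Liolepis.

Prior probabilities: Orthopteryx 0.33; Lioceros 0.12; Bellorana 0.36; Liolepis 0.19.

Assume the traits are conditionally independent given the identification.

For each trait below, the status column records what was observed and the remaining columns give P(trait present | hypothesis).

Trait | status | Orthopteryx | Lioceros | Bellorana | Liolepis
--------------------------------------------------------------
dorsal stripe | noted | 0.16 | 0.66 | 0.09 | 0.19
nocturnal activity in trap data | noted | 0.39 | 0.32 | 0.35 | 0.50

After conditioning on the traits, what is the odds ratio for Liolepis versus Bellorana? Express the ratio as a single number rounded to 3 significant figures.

1.59

Posterior odds equal prior odds times the likelihood ratio; only the two competing hypotheses matter.
  Liolepis: 0.19 × 0.19 × 0.50 = 0.01805
  Bellorana: 0.36 × 0.09 × 0.35 = 0.01134
Odds(Liolepis : Bellorana) = 0.01805 / 0.01134 ≈ 1.59.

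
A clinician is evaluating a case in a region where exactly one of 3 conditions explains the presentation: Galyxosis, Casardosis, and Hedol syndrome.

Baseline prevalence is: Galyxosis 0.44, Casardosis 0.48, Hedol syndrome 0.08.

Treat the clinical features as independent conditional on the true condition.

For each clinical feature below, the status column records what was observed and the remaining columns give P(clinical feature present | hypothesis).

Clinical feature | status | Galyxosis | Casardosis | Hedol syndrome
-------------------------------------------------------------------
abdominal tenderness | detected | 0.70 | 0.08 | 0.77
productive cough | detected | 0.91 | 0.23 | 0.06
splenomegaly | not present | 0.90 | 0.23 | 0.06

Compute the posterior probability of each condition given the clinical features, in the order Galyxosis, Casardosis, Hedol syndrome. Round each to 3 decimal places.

For each hypothesis, the unnormalized posterior weight is prior × product of the clinical feature likelihoods (using 1 − P(present | H) for each absent clinical feature):
  Galyxosis: 0.44 × 0.70 × 0.91 × (1 − 0.90) = 0.028028
  Casardosis: 0.48 × 0.08 × 0.23 × (1 − 0.23) = 0.0068006
  Hedol syndrome: 0.08 × 0.77 × 0.06 × (1 − 0.06) = 0.0034742
Marginal likelihood of the evidence = 0.038303.
P(Galyxosis | evidence) = 0.028028 / 0.038303 ≈ 0.732
P(Casardosis | evidence) = 0.0068006 / 0.038303 ≈ 0.178
P(Hedol syndrome | evidence) = 0.0034742 / 0.038303 ≈ 0.091

0.732, 0.178, 0.091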